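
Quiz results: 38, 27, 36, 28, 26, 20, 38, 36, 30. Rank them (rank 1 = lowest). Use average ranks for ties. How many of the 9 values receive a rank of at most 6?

Sorted (ascending): 20, 26, 27, 28, 30, 36, 36, 38, 38
The 2 values of 36 occupy positions 6–7 → average rank (6+7)/2 = 6.5.
The 2 values of 38 occupy positions 8–9 → average rank (8+9)/2 = 8.5.
Ranks ≤ 6: {1, 2, 3, 4, 5} → 5 values.

5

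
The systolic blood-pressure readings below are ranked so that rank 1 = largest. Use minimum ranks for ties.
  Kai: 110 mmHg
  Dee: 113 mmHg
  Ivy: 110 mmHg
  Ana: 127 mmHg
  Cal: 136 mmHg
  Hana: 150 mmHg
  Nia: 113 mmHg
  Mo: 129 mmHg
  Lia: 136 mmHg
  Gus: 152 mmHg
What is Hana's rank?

Sorted (descending): 152, 150, 136, 136, 129, 127, 113, 113, 110, 110
The 2 values of 136 occupy positions 3–4 → each gets rank 3.
The 2 values of 113 occupy positions 7–8 → each gets rank 7.
The 2 values of 110 occupy positions 9–10 → each gets rank 9.
Hana has value 150 mmHg → rank 2.

2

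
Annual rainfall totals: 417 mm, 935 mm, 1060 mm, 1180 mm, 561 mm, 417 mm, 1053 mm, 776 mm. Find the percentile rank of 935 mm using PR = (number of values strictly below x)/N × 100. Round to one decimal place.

50.0

N = 8.
Strictly below 935: 4. Equal to 935: 1.
PR = 4/8 × 100 = 50.0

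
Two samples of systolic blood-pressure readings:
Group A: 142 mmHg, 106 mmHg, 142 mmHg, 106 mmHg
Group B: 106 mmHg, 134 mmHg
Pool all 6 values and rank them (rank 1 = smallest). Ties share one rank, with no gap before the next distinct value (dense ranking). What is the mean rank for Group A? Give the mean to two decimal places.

Sorted (ascending): 106, 106, 106, 134, 142, 142
The 3 values of 106 share dense rank 1.
The 2 values of 142 share dense rank 3.
Remaining distinct values take the next consecutive integers.
Group A values → pooled ranks: 142→3, 106→1, 142→3, 106→1
Mean rank = (3 + 1 + 3 + 1) / 4 = 2.00

2.00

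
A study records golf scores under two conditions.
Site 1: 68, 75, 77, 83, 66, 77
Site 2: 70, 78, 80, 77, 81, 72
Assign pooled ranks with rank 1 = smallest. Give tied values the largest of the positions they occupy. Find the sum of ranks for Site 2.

45

Sorted (ascending): 66, 68, 70, 72, 75, 77, 77, 77, 78, 80, 81, 83
The 3 values of 77 occupy positions 6–8 → each gets rank 8.
Site 2 values → pooled ranks: 70→3, 78→9, 80→10, 77→8, 81→11, 72→4
Rank sum = 3 + 9 + 10 + 8 + 11 + 4 = 45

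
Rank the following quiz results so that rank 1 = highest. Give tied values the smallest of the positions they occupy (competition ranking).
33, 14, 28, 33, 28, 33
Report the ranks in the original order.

1, 6, 4, 1, 4, 1

Sorted (descending): 33, 33, 33, 28, 28, 14
The 3 values of 33 occupy positions 1–3 → each gets rank 1.
The 2 values of 28 occupy positions 4–5 → each gets rank 4.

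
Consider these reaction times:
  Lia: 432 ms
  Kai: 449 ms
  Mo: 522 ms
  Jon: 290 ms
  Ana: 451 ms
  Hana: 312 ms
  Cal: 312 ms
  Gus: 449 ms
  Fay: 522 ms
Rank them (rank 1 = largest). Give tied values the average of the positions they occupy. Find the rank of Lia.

Sorted (descending): 522, 522, 451, 449, 449, 432, 312, 312, 290
The 2 values of 522 occupy positions 1–2 → average rank (1+2)/2 = 1.5.
The 2 values of 449 occupy positions 4–5 → average rank (4+5)/2 = 4.5.
The 2 values of 312 occupy positions 7–8 → average rank (7+8)/2 = 7.5.
Lia has value 432 ms → rank 6.

6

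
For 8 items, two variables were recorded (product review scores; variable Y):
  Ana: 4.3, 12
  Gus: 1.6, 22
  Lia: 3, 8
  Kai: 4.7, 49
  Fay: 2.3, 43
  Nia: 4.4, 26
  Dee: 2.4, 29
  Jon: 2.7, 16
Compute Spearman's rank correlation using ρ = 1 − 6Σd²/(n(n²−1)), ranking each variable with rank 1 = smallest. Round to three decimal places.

Ranks of variable 1: 6, 1, 5, 8, 2, 7, 3, 4
Ranks of variable 2: 2, 4, 1, 8, 7, 5, 6, 3
d = r₁ − r₂: 4, -3, 4, 0, -5, 2, -3, 1
d²: 16, 9, 16, 0, 25, 4, 9, 1; Σd² = 80
ρ = 1 − 6·80/(8·63) = 1 − 480/504 = 0.048

0.048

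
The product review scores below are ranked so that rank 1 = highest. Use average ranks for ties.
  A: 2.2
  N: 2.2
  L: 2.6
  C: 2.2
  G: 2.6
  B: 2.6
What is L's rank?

2

Sorted (descending): 2.6, 2.6, 2.6, 2.2, 2.2, 2.2
The 3 values of 2.6 occupy positions 1–3 → average rank 2.
The 3 values of 2.2 occupy positions 4–6 → average rank 5.
L has value 2.6 → rank 2.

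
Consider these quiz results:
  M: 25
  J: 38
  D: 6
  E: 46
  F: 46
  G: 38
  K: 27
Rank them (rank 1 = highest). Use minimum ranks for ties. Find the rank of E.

1

Sorted (descending): 46, 46, 38, 38, 27, 25, 6
The 2 values of 46 occupy positions 1–2 → each gets rank 1.
The 2 values of 38 occupy positions 3–4 → each gets rank 3.
E has value 46 → rank 1.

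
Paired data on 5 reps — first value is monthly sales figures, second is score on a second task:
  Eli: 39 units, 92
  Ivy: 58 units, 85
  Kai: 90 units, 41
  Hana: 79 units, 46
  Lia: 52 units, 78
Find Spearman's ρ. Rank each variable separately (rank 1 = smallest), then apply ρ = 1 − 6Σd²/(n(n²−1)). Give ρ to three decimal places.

-0.900

Ranks of variable 1: 1, 3, 5, 4, 2
Ranks of variable 2: 5, 4, 1, 2, 3
d = r₁ − r₂: -4, -1, 4, 2, -1
d²: 16, 1, 16, 4, 1; Σd² = 38
ρ = 1 − 6·38/(5·24) = 1 − 228/120 = -0.900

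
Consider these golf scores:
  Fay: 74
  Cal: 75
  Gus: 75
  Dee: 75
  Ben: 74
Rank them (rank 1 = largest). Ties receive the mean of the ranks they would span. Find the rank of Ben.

4.5

Sorted (descending): 75, 75, 75, 74, 74
The 3 values of 75 occupy positions 1–3 → average rank 2.
The 2 values of 74 occupy positions 4–5 → average rank (4+5)/2 = 4.5.
Ben has value 74 → rank 4.5.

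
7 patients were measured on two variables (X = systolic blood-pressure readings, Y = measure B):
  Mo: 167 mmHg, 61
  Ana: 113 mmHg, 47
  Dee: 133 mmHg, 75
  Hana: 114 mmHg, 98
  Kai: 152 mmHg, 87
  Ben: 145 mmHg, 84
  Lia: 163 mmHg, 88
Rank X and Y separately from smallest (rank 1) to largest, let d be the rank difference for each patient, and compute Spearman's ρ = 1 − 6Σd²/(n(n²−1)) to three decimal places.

Ranks of variable 1: 7, 1, 3, 2, 5, 4, 6
Ranks of variable 2: 2, 1, 3, 7, 5, 4, 6
d = r₁ − r₂: 5, 0, 0, -5, 0, 0, 0
d²: 25, 0, 0, 25, 0, 0, 0; Σd² = 50
ρ = 1 − 6·50/(7·48) = 1 − 300/336 = 0.107

0.107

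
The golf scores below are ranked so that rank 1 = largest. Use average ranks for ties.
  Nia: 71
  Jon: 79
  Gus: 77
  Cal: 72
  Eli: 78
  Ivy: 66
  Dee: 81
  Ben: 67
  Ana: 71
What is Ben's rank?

Sorted (descending): 81, 79, 78, 77, 72, 71, 71, 67, 66
The 2 values of 71 occupy positions 6–7 → average rank (6+7)/2 = 6.5.
Ben has value 67 → rank 8.

8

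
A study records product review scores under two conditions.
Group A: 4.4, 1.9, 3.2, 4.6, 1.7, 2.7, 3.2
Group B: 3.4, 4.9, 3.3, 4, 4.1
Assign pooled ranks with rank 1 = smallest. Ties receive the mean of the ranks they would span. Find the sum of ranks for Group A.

Sorted (ascending): 1.7, 1.9, 2.7, 3.2, 3.2, 3.3, 3.4, 4, 4.1, 4.4, 4.6, 4.9
The 2 values of 3.2 occupy positions 4–5 → average rank (4+5)/2 = 4.5.
Group A values → pooled ranks: 4.4→10, 1.9→2, 3.2→4.5, 4.6→11, 1.7→1, 2.7→3, 3.2→4.5
Rank sum = 10 + 2 + 4.5 + 11 + 1 + 3 + 4.5 = 36

36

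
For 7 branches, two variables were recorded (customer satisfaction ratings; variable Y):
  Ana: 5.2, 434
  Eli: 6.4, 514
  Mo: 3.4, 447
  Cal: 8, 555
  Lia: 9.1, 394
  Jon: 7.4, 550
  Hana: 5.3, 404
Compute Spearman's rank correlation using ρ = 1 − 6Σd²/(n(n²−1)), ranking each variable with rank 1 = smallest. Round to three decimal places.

0.107

Ranks of variable 1: 2, 4, 1, 6, 7, 5, 3
Ranks of variable 2: 3, 5, 4, 7, 1, 6, 2
d = r₁ − r₂: -1, -1, -3, -1, 6, -1, 1
d²: 1, 1, 9, 1, 36, 1, 1; Σd² = 50
ρ = 1 − 6·50/(7·48) = 1 − 300/336 = 0.107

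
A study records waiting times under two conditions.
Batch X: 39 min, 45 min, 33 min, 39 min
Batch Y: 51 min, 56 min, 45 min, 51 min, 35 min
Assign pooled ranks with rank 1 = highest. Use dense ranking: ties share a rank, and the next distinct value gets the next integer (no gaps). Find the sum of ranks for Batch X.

Sorted (descending): 56, 51, 51, 45, 45, 39, 39, 35, 33
The 2 values of 51 share dense rank 2.
The 2 values of 45 share dense rank 3.
The 2 values of 39 share dense rank 4.
Remaining distinct values take the next consecutive integers.
Batch X values → pooled ranks: 39→4, 45→3, 33→6, 39→4
Rank sum = 4 + 3 + 6 + 4 = 17

17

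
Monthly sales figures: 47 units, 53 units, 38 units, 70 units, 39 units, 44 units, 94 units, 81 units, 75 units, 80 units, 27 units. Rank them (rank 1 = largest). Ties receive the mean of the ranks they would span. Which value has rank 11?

27

Sorted (descending): 94, 81, 80, 75, 70, 53, 47, 44, 39, 38, 27
No ties — each value takes its position as its rank.
Rank 11 → value 27.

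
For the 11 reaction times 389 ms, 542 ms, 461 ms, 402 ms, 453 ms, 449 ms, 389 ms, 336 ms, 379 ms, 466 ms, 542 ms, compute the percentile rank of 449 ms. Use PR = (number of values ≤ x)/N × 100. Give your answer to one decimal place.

54.5

N = 11.
Strictly below 449: 5. Equal to 449: 1.
PR = 6/11 × 100 = 54.5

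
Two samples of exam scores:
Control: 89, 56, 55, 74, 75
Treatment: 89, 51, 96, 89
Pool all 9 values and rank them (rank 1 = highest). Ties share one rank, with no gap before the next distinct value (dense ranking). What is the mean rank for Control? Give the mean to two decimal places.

4.00

Sorted (descending): 96, 89, 89, 89, 75, 74, 56, 55, 51
The 3 values of 89 share dense rank 2.
Remaining distinct values take the next consecutive integers.
Control values → pooled ranks: 89→2, 56→5, 55→6, 74→4, 75→3
Mean rank = (2 + 5 + 6 + 4 + 3) / 5 = 4.00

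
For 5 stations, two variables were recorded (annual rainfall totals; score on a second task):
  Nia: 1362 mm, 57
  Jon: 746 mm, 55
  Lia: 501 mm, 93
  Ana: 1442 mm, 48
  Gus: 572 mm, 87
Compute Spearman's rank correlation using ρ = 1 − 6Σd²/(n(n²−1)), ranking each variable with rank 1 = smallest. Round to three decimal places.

Ranks of variable 1: 4, 3, 1, 5, 2
Ranks of variable 2: 3, 2, 5, 1, 4
d = r₁ − r₂: 1, 1, -4, 4, -2
d²: 1, 1, 16, 16, 4; Σd² = 38
ρ = 1 − 6·38/(5·24) = 1 − 228/120 = -0.900

-0.900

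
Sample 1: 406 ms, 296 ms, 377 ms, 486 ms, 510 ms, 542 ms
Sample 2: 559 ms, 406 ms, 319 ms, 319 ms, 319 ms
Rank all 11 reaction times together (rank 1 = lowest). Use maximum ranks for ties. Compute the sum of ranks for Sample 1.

Sorted (ascending): 296, 319, 319, 319, 377, 406, 406, 486, 510, 542, 559
The 3 values of 319 occupy positions 2–4 → each gets rank 4.
The 2 values of 406 occupy positions 6–7 → each gets rank 7.
Sample 1 values → pooled ranks: 406→7, 296→1, 377→5, 486→8, 510→9, 542→10
Rank sum = 7 + 1 + 5 + 8 + 9 + 10 = 40

40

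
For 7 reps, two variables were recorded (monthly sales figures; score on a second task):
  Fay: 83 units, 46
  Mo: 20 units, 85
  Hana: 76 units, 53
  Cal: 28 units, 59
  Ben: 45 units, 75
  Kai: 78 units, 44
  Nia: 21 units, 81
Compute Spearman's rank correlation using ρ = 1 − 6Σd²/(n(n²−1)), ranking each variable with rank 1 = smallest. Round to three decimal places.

-0.929

Ranks of variable 1: 7, 1, 5, 3, 4, 6, 2
Ranks of variable 2: 2, 7, 3, 4, 5, 1, 6
d = r₁ − r₂: 5, -6, 2, -1, -1, 5, -4
d²: 25, 36, 4, 1, 1, 25, 16; Σd² = 108
ρ = 1 − 6·108/(7·48) = 1 − 648/336 = -0.929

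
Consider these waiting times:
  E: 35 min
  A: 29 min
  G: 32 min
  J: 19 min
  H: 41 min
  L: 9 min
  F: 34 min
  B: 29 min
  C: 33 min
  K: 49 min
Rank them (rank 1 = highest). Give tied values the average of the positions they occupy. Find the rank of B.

Sorted (descending): 49, 41, 35, 34, 33, 32, 29, 29, 19, 9
The 2 values of 29 occupy positions 7–8 → average rank (7+8)/2 = 7.5.
B has value 29 min → rank 7.5.

7.5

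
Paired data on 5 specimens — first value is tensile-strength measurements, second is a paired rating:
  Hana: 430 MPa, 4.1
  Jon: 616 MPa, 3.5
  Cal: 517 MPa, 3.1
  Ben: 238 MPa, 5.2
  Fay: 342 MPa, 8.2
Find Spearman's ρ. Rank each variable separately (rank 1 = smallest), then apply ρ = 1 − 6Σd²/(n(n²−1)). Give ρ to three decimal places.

Ranks of variable 1: 3, 5, 4, 1, 2
Ranks of variable 2: 3, 2, 1, 4, 5
d = r₁ − r₂: 0, 3, 3, -3, -3
d²: 0, 9, 9, 9, 9; Σd² = 36
ρ = 1 − 6·36/(5·24) = 1 − 216/120 = -0.800

-0.800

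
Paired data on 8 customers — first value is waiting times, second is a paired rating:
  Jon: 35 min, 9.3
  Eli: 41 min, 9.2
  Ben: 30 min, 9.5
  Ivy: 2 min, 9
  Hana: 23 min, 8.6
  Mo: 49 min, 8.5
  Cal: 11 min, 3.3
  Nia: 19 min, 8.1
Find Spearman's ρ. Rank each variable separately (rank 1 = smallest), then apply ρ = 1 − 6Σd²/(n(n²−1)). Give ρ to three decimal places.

Ranks of variable 1: 6, 7, 5, 1, 4, 8, 2, 3
Ranks of variable 2: 7, 6, 8, 5, 4, 3, 1, 2
d = r₁ − r₂: -1, 1, -3, -4, 0, 5, 1, 1
d²: 1, 1, 9, 16, 0, 25, 1, 1; Σd² = 54
ρ = 1 − 6·54/(8·63) = 1 − 324/504 = 0.357

0.357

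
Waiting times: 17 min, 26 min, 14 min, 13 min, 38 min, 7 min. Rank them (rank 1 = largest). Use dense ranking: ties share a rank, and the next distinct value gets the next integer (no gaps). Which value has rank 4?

Sorted (descending): 38, 26, 17, 14, 13, 7
No ties — each value takes its position as its rank.
Rank 4 → value 14.

14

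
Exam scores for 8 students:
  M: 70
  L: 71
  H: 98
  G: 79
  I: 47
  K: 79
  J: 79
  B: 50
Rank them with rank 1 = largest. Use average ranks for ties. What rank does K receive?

3

Sorted (descending): 98, 79, 79, 79, 71, 70, 50, 47
The 3 values of 79 occupy positions 2–4 → average rank 3.
K has value 79 → rank 3.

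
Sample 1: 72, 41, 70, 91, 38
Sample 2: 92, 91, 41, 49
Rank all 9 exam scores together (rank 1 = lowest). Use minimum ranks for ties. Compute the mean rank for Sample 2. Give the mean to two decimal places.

Sorted (ascending): 38, 41, 41, 49, 70, 72, 91, 91, 92
The 2 values of 41 occupy positions 2–3 → each gets rank 2.
The 2 values of 91 occupy positions 7–8 → each gets rank 7.
Sample 2 values → pooled ranks: 92→9, 91→7, 41→2, 49→4
Mean rank = (9 + 7 + 2 + 4) / 4 = 5.50

5.50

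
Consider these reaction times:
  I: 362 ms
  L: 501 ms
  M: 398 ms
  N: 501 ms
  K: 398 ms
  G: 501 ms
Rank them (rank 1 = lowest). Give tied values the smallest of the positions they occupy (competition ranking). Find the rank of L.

4

Sorted (ascending): 362, 398, 398, 501, 501, 501
The 2 values of 398 occupy positions 2–3 → each gets rank 2.
The 3 values of 501 occupy positions 4–6 → each gets rank 4.
L has value 501 ms → rank 4.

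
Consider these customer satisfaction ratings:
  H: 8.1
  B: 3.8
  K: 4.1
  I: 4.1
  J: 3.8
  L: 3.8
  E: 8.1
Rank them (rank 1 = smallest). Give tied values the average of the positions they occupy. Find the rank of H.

Sorted (ascending): 3.8, 3.8, 3.8, 4.1, 4.1, 8.1, 8.1
The 3 values of 3.8 occupy positions 1–3 → average rank 2.
The 2 values of 4.1 occupy positions 4–5 → average rank (4+5)/2 = 4.5.
The 2 values of 8.1 occupy positions 6–7 → average rank (6+7)/2 = 6.5.
H has value 8.1 → rank 6.5.

6.5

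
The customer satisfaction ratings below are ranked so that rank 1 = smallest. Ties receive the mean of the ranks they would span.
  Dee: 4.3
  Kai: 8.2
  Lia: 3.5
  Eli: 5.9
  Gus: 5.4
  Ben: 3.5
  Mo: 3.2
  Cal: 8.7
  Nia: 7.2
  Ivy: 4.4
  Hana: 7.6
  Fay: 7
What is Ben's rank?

2.5

Sorted (ascending): 3.2, 3.5, 3.5, 4.3, 4.4, 5.4, 5.9, 7, 7.2, 7.6, 8.2, 8.7
The 2 values of 3.5 occupy positions 2–3 → average rank (2+3)/2 = 2.5.
Ben has value 3.5 → rank 2.5.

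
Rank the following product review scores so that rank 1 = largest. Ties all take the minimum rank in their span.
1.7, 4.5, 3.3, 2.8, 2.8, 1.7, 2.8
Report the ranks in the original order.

6, 1, 2, 3, 3, 6, 3

Sorted (descending): 4.5, 3.3, 2.8, 2.8, 2.8, 1.7, 1.7
The 3 values of 2.8 occupy positions 3–5 → each gets rank 3.
The 2 values of 1.7 occupy positions 6–7 → each gets rank 6.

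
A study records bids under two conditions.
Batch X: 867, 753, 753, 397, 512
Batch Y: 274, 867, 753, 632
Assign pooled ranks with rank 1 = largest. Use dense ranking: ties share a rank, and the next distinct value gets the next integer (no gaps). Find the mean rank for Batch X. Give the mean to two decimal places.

Sorted (descending): 867, 867, 753, 753, 753, 632, 512, 397, 274
The 2 values of 867 share dense rank 1.
The 3 values of 753 share dense rank 2.
Remaining distinct values take the next consecutive integers.
Batch X values → pooled ranks: 867→1, 753→2, 753→2, 397→5, 512→4
Mean rank = (1 + 2 + 2 + 5 + 4) / 5 = 2.80

2.80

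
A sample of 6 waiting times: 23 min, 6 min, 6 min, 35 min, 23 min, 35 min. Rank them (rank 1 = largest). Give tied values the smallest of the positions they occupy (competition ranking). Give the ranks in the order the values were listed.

Sorted (descending): 35, 35, 23, 23, 6, 6
The 2 values of 35 occupy positions 1–2 → each gets rank 1.
The 2 values of 23 occupy positions 3–4 → each gets rank 3.
The 2 values of 6 occupy positions 5–6 → each gets rank 5.

3, 5, 5, 1, 3, 1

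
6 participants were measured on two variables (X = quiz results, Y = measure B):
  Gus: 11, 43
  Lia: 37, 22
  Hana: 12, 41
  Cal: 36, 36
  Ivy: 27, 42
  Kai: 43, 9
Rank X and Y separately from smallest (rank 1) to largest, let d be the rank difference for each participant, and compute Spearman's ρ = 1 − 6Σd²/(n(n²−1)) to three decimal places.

-0.943

Ranks of variable 1: 1, 5, 2, 4, 3, 6
Ranks of variable 2: 6, 2, 4, 3, 5, 1
d = r₁ − r₂: -5, 3, -2, 1, -2, 5
d²: 25, 9, 4, 1, 4, 25; Σd² = 68
ρ = 1 − 6·68/(6·35) = 1 − 408/210 = -0.943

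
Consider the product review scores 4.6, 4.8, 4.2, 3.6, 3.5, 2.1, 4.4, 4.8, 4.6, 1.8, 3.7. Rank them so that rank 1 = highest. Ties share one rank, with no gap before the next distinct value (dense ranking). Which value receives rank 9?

Sorted (descending): 4.8, 4.8, 4.6, 4.6, 4.4, 4.2, 3.7, 3.6, 3.5, 2.1, 1.8
The 2 values of 4.8 share dense rank 1.
The 2 values of 4.6 share dense rank 2.
Remaining distinct values take the next consecutive integers.
Rank 9 → value 1.8.

1.8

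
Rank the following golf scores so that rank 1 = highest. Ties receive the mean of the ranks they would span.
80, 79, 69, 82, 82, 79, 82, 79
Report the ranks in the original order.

4, 6, 8, 2, 2, 6, 2, 6

Sorted (descending): 82, 82, 82, 80, 79, 79, 79, 69
The 3 values of 82 occupy positions 1–3 → average rank 2.
The 3 values of 79 occupy positions 5–7 → average rank 6.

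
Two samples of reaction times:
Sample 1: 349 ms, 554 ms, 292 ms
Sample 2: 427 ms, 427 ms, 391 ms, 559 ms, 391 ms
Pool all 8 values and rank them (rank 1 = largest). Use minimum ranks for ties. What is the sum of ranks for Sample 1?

Sorted (descending): 559, 554, 427, 427, 391, 391, 349, 292
The 2 values of 427 occupy positions 3–4 → each gets rank 3.
The 2 values of 391 occupy positions 5–6 → each gets rank 5.
Sample 1 values → pooled ranks: 349→7, 554→2, 292→8
Rank sum = 7 + 2 + 8 = 17

17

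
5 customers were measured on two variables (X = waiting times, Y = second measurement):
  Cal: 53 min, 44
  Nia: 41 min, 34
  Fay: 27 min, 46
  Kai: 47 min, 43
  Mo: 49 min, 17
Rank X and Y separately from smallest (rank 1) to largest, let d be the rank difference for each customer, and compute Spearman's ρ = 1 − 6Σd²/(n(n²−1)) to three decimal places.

-0.300

Ranks of variable 1: 5, 2, 1, 3, 4
Ranks of variable 2: 4, 2, 5, 3, 1
d = r₁ − r₂: 1, 0, -4, 0, 3
d²: 1, 0, 16, 0, 9; Σd² = 26
ρ = 1 − 6·26/(5·24) = 1 − 156/120 = -0.300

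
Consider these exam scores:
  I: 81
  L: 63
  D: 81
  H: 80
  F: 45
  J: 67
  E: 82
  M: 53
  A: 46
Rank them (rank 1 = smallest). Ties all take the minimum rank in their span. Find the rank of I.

Sorted (ascending): 45, 46, 53, 63, 67, 80, 81, 81, 82
The 2 values of 81 occupy positions 7–8 → each gets rank 7.
I has value 81 → rank 7.

7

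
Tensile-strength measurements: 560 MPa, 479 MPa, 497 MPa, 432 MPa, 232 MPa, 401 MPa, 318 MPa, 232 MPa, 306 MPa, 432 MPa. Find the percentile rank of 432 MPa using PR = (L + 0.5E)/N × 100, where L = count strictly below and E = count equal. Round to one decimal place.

N = 10.
Strictly below 432: 5. Equal to 432: 2.
PR = (5 + 0.5·2)/10 × 100 = 60.0

60.0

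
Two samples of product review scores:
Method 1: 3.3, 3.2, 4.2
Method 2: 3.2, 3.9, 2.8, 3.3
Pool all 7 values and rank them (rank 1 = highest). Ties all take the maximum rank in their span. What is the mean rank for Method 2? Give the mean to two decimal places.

Sorted (descending): 4.2, 3.9, 3.3, 3.3, 3.2, 3.2, 2.8
The 2 values of 3.3 occupy positions 3–4 → each gets rank 4.
The 2 values of 3.2 occupy positions 5–6 → each gets rank 6.
Method 2 values → pooled ranks: 3.2→6, 3.9→2, 2.8→7, 3.3→4
Mean rank = (6 + 2 + 7 + 4) / 4 = 4.75

4.75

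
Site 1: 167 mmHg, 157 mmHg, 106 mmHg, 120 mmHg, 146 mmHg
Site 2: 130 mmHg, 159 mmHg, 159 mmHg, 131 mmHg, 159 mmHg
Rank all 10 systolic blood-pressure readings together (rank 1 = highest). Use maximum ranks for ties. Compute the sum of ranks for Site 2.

27

Sorted (descending): 167, 159, 159, 159, 157, 146, 131, 130, 120, 106
The 3 values of 159 occupy positions 2–4 → each gets rank 4.
Site 2 values → pooled ranks: 130→8, 159→4, 159→4, 131→7, 159→4
Rank sum = 8 + 4 + 4 + 7 + 4 = 27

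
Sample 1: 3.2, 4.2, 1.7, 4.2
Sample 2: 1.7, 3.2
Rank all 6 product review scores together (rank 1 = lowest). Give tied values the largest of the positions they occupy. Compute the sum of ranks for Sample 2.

6

Sorted (ascending): 1.7, 1.7, 3.2, 3.2, 4.2, 4.2
The 2 values of 1.7 occupy positions 1–2 → each gets rank 2.
The 2 values of 3.2 occupy positions 3–4 → each gets rank 4.
The 2 values of 4.2 occupy positions 5–6 → each gets rank 6.
Sample 2 values → pooled ranks: 1.7→2, 3.2→4
Rank sum = 2 + 4 = 6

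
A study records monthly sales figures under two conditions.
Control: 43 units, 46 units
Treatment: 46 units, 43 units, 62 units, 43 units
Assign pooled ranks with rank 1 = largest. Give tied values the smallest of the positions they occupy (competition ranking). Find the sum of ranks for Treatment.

Sorted (descending): 62, 46, 46, 43, 43, 43
The 2 values of 46 occupy positions 2–3 → each gets rank 2.
The 3 values of 43 occupy positions 4–6 → each gets rank 4.
Treatment values → pooled ranks: 46→2, 43→4, 62→1, 43→4
Rank sum = 2 + 4 + 1 + 4 = 11

11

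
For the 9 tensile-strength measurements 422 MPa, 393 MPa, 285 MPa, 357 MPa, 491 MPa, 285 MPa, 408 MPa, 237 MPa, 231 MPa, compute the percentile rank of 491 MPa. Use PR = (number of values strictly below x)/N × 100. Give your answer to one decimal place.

N = 9.
Strictly below 491: 8. Equal to 491: 1.
PR = 8/9 × 100 = 88.9

88.9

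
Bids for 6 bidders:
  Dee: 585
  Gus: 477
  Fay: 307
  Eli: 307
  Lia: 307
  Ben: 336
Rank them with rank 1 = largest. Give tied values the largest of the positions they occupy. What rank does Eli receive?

Sorted (descending): 585, 477, 336, 307, 307, 307
The 3 values of 307 occupy positions 4–6 → each gets rank 6.
Eli has value 307 → rank 6.

6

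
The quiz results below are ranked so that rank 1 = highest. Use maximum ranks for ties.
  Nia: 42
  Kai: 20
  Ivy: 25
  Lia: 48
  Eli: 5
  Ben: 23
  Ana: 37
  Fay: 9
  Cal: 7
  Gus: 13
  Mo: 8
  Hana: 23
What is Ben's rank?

Sorted (descending): 48, 42, 37, 25, 23, 23, 20, 13, 9, 8, 7, 5
The 2 values of 23 occupy positions 5–6 → each gets rank 6.
Ben has value 23 → rank 6.

6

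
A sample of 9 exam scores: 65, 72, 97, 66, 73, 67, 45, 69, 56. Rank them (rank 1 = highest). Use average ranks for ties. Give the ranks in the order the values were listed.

7, 3, 1, 6, 2, 5, 9, 4, 8

Sorted (descending): 97, 73, 72, 69, 67, 66, 65, 56, 45
No ties — each value takes its position as its rank.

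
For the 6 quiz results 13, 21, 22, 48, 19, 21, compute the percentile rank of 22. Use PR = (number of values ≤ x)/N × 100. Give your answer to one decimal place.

83.3

N = 6.
Strictly below 22: 4. Equal to 22: 1.
PR = 5/6 × 100 = 83.3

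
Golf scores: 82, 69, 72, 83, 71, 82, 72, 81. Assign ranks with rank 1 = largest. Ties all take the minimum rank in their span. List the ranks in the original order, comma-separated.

2, 8, 5, 1, 7, 2, 5, 4

Sorted (descending): 83, 82, 82, 81, 72, 72, 71, 69
The 2 values of 82 occupy positions 2–3 → each gets rank 2.
The 2 values of 72 occupy positions 5–6 → each gets rank 5.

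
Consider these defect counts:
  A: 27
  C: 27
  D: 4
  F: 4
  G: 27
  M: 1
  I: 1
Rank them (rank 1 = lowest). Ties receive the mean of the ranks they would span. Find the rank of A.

6

Sorted (ascending): 1, 1, 4, 4, 27, 27, 27
The 2 values of 1 occupy positions 1–2 → average rank (1+2)/2 = 1.5.
The 2 values of 4 occupy positions 3–4 → average rank (3+4)/2 = 3.5.
The 3 values of 27 occupy positions 5–7 → average rank 6.
A has value 27 → rank 6.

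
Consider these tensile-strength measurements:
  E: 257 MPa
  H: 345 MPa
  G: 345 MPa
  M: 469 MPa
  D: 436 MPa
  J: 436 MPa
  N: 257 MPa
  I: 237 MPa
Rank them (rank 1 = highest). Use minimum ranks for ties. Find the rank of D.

Sorted (descending): 469, 436, 436, 345, 345, 257, 257, 237
The 2 values of 436 occupy positions 2–3 → each gets rank 2.
The 2 values of 345 occupy positions 4–5 → each gets rank 4.
The 2 values of 257 occupy positions 6–7 → each gets rank 6.
D has value 436 MPa → rank 2.

2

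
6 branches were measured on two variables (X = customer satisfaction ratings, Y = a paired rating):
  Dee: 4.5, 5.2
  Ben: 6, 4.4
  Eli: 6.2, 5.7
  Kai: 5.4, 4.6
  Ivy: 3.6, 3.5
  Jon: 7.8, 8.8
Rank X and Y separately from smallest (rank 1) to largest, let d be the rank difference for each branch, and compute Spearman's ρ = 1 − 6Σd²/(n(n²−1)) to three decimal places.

0.771

Ranks of variable 1: 2, 4, 5, 3, 1, 6
Ranks of variable 2: 4, 2, 5, 3, 1, 6
d = r₁ − r₂: -2, 2, 0, 0, 0, 0
d²: 4, 4, 0, 0, 0, 0; Σd² = 8
ρ = 1 − 6·8/(6·35) = 1 − 48/210 = 0.771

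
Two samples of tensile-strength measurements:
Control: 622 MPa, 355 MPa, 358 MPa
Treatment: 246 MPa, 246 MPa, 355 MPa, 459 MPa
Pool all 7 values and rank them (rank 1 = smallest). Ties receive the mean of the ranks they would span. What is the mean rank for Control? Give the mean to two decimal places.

5.17

Sorted (ascending): 246, 246, 355, 355, 358, 459, 622
The 2 values of 246 occupy positions 1–2 → average rank (1+2)/2 = 1.5.
The 2 values of 355 occupy positions 3–4 → average rank (3+4)/2 = 3.5.
Control values → pooled ranks: 622→7, 355→3.5, 358→5
Mean rank = (7 + 3.5 + 5) / 3 = 5.17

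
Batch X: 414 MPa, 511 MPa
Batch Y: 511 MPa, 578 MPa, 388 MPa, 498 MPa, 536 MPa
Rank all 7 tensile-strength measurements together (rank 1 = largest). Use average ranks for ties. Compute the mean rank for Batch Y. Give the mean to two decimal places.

Sorted (descending): 578, 536, 511, 511, 498, 414, 388
The 2 values of 511 occupy positions 3–4 → average rank (3+4)/2 = 3.5.
Batch Y values → pooled ranks: 511→3.5, 578→1, 388→7, 498→5, 536→2
Mean rank = (3.5 + 1 + 7 + 5 + 2) / 5 = 3.70

3.70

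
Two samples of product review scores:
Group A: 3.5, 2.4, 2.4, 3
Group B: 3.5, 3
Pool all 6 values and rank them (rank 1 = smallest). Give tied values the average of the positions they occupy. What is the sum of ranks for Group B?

Sorted (ascending): 2.4, 2.4, 3, 3, 3.5, 3.5
The 2 values of 2.4 occupy positions 1–2 → average rank (1+2)/2 = 1.5.
The 2 values of 3 occupy positions 3–4 → average rank (3+4)/2 = 3.5.
The 2 values of 3.5 occupy positions 5–6 → average rank (5+6)/2 = 5.5.
Group B values → pooled ranks: 3.5→5.5, 3→3.5
Rank sum = 5.5 + 3.5 = 9

9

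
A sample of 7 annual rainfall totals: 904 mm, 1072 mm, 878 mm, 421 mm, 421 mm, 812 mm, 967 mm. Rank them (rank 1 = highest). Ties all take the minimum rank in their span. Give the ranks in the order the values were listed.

Sorted (descending): 1072, 967, 904, 878, 812, 421, 421
The 2 values of 421 occupy positions 6–7 → each gets rank 6.

3, 1, 4, 6, 6, 5, 2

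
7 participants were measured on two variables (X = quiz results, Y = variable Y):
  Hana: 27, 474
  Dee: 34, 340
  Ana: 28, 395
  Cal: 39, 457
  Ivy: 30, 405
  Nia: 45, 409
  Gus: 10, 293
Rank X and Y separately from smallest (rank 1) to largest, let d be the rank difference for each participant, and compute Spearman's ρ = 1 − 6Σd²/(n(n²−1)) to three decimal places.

Ranks of variable 1: 2, 5, 3, 6, 4, 7, 1
Ranks of variable 2: 7, 2, 3, 6, 4, 5, 1
d = r₁ − r₂: -5, 3, 0, 0, 0, 2, 0
d²: 25, 9, 0, 0, 0, 4, 0; Σd² = 38
ρ = 1 − 6·38/(7·48) = 1 − 228/336 = 0.321

0.321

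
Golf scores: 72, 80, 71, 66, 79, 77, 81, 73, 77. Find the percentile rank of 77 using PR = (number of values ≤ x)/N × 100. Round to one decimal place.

N = 9.
Strictly below 77: 4. Equal to 77: 2.
PR = 6/9 × 100 = 66.7

66.7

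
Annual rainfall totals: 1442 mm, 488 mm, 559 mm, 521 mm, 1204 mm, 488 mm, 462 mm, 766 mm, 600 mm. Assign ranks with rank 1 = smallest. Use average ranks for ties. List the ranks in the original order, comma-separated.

Sorted (ascending): 462, 488, 488, 521, 559, 600, 766, 1204, 1442
The 2 values of 488 occupy positions 2–3 → average rank (2+3)/2 = 2.5.

9, 2.5, 5, 4, 8, 2.5, 1, 7, 6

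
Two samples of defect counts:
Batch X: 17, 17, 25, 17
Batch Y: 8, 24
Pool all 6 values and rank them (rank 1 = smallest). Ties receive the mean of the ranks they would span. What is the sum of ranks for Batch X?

15

Sorted (ascending): 8, 17, 17, 17, 24, 25
The 3 values of 17 occupy positions 2–4 → average rank 3.
Batch X values → pooled ranks: 17→3, 17→3, 25→6, 17→3
Rank sum = 3 + 3 + 6 + 3 = 15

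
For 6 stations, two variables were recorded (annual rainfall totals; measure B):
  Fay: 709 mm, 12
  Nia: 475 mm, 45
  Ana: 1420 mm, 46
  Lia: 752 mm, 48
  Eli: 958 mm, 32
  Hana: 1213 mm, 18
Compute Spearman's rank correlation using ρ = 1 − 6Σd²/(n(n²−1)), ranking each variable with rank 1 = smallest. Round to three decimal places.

Ranks of variable 1: 2, 1, 6, 3, 4, 5
Ranks of variable 2: 1, 4, 5, 6, 3, 2
d = r₁ − r₂: 1, -3, 1, -3, 1, 3
d²: 1, 9, 1, 9, 1, 9; Σd² = 30
ρ = 1 − 6·30/(6·35) = 1 − 180/210 = 0.143

0.143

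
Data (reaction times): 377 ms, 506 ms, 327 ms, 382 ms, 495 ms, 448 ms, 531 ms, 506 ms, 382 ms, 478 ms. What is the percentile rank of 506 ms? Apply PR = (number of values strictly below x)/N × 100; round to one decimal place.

N = 10.
Strictly below 506: 7. Equal to 506: 2.
PR = 7/10 × 100 = 70.0

70.0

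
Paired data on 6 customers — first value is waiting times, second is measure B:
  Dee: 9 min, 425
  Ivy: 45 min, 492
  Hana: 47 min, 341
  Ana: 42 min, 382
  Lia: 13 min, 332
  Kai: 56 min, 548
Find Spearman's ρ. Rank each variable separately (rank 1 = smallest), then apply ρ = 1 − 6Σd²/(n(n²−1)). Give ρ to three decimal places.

0.429

Ranks of variable 1: 1, 4, 5, 3, 2, 6
Ranks of variable 2: 4, 5, 2, 3, 1, 6
d = r₁ − r₂: -3, -1, 3, 0, 1, 0
d²: 9, 1, 9, 0, 1, 0; Σd² = 20
ρ = 1 − 6·20/(6·35) = 1 − 120/210 = 0.429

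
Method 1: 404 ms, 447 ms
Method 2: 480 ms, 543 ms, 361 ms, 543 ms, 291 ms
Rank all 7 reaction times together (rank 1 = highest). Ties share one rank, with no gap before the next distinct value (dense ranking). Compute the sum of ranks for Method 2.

Sorted (descending): 543, 543, 480, 447, 404, 361, 291
The 2 values of 543 share dense rank 1.
Remaining distinct values take the next consecutive integers.
Method 2 values → pooled ranks: 480→2, 543→1, 361→5, 543→1, 291→6
Rank sum = 2 + 1 + 5 + 1 + 6 = 15

15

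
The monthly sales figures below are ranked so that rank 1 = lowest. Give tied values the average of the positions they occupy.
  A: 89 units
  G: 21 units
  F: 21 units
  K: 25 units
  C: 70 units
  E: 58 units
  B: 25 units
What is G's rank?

1.5

Sorted (ascending): 21, 21, 25, 25, 58, 70, 89
The 2 values of 21 occupy positions 1–2 → average rank (1+2)/2 = 1.5.
The 2 values of 25 occupy positions 3–4 → average rank (3+4)/2 = 3.5.
G has value 21 units → rank 1.5.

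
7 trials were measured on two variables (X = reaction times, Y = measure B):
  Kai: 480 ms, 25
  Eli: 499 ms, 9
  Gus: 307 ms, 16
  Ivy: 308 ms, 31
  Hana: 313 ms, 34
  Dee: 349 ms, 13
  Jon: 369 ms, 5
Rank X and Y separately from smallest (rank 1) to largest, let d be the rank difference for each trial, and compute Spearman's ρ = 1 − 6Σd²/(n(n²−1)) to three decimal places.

Ranks of variable 1: 6, 7, 1, 2, 3, 4, 5
Ranks of variable 2: 5, 2, 4, 6, 7, 3, 1
d = r₁ − r₂: 1, 5, -3, -4, -4, 1, 4
d²: 1, 25, 9, 16, 16, 1, 16; Σd² = 84
ρ = 1 − 6·84/(7·48) = 1 − 504/336 = -0.500

-0.500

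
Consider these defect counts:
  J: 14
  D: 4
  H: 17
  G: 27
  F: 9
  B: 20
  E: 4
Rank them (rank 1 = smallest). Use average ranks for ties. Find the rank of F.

3

Sorted (ascending): 4, 4, 9, 14, 17, 20, 27
The 2 values of 4 occupy positions 1–2 → average rank (1+2)/2 = 1.5.
F has value 9 → rank 3.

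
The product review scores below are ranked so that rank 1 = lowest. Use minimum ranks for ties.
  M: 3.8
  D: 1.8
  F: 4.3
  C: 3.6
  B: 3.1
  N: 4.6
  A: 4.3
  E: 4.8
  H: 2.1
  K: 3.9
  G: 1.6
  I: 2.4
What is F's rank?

9

Sorted (ascending): 1.6, 1.8, 2.1, 2.4, 3.1, 3.6, 3.8, 3.9, 4.3, 4.3, 4.6, 4.8
The 2 values of 4.3 occupy positions 9–10 → each gets rank 9.
F has value 4.3 → rank 9.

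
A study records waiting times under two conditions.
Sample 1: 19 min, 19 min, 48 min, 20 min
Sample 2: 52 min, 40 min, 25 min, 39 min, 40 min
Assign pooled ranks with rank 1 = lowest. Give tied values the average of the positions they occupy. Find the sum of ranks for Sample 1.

14

Sorted (ascending): 19, 19, 20, 25, 39, 40, 40, 48, 52
The 2 values of 19 occupy positions 1–2 → average rank (1+2)/2 = 1.5.
The 2 values of 40 occupy positions 6–7 → average rank (6+7)/2 = 6.5.
Sample 1 values → pooled ranks: 19→1.5, 19→1.5, 48→8, 20→3
Rank sum = 1.5 + 1.5 + 8 + 3 = 14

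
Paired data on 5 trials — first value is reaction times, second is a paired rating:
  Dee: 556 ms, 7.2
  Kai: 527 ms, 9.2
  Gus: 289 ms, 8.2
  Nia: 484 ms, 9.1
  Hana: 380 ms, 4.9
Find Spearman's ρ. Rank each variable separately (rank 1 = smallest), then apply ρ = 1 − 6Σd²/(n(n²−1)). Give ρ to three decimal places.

Ranks of variable 1: 5, 4, 1, 3, 2
Ranks of variable 2: 2, 5, 3, 4, 1
d = r₁ − r₂: 3, -1, -2, -1, 1
d²: 9, 1, 4, 1, 1; Σd² = 16
ρ = 1 − 6·16/(5·24) = 1 − 96/120 = 0.200

0.200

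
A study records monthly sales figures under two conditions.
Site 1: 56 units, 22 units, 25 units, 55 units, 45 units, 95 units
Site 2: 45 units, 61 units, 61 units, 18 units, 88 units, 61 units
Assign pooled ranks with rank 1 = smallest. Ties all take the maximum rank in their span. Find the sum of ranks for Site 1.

Sorted (ascending): 18, 22, 25, 45, 45, 55, 56, 61, 61, 61, 88, 95
The 2 values of 45 occupy positions 4–5 → each gets rank 5.
The 3 values of 61 occupy positions 8–10 → each gets rank 10.
Site 1 values → pooled ranks: 56→7, 22→2, 25→3, 55→6, 45→5, 95→12
Rank sum = 7 + 2 + 3 + 6 + 5 + 12 = 35

35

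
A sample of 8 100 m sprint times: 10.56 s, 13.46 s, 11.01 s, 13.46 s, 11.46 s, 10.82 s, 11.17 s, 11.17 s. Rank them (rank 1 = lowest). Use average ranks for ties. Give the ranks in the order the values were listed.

1, 7.5, 3, 7.5, 6, 2, 4.5, 4.5

Sorted (ascending): 10.56, 10.82, 11.01, 11.17, 11.17, 11.46, 13.46, 13.46
The 2 values of 11.17 occupy positions 4–5 → average rank (4+5)/2 = 4.5.
The 2 values of 13.46 occupy positions 7–8 → average rank (7+8)/2 = 7.5.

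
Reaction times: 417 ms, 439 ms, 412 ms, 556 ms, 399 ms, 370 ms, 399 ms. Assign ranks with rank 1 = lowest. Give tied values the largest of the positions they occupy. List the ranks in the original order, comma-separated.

5, 6, 4, 7, 3, 1, 3

Sorted (ascending): 370, 399, 399, 412, 417, 439, 556
The 2 values of 399 occupy positions 2–3 → each gets rank 3.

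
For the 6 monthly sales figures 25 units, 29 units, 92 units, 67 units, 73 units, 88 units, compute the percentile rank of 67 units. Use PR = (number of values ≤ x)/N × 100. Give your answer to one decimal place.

50.0

N = 6.
Strictly below 67: 2. Equal to 67: 1.
PR = 3/6 × 100 = 50.0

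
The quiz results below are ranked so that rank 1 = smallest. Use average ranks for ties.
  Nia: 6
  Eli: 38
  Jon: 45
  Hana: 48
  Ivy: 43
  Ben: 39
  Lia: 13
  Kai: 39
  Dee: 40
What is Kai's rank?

Sorted (ascending): 6, 13, 38, 39, 39, 40, 43, 45, 48
The 2 values of 39 occupy positions 4–5 → average rank (4+5)/2 = 4.5.
Kai has value 39 → rank 4.5.

4.5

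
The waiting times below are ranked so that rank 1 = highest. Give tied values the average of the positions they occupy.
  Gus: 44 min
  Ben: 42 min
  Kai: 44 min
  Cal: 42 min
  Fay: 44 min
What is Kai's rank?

2

Sorted (descending): 44, 44, 44, 42, 42
The 3 values of 44 occupy positions 1–3 → average rank 2.
The 2 values of 42 occupy positions 4–5 → average rank (4+5)/2 = 4.5.
Kai has value 44 min → rank 2.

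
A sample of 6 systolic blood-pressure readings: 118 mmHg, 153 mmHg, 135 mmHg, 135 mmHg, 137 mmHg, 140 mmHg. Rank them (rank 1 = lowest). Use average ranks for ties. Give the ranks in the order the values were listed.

1, 6, 2.5, 2.5, 4, 5

Sorted (ascending): 118, 135, 135, 137, 140, 153
The 2 values of 135 occupy positions 2–3 → average rank (2+3)/2 = 2.5.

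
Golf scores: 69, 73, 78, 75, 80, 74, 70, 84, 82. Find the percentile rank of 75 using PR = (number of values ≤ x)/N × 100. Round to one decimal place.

N = 9.
Strictly below 75: 4. Equal to 75: 1.
PR = 5/9 × 100 = 55.6

55.6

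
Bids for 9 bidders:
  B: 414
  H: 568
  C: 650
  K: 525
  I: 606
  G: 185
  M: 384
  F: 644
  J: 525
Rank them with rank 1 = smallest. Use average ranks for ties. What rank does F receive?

Sorted (ascending): 185, 384, 414, 525, 525, 568, 606, 644, 650
The 2 values of 525 occupy positions 4–5 → average rank (4+5)/2 = 4.5.
F has value 644 → rank 8.

8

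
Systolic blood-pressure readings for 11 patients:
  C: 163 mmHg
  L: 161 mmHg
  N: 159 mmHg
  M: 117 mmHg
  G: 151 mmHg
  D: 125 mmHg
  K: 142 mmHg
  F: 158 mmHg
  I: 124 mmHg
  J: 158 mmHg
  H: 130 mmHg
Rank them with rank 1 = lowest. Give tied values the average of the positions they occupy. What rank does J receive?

Sorted (ascending): 117, 124, 125, 130, 142, 151, 158, 158, 159, 161, 163
The 2 values of 158 occupy positions 7–8 → average rank (7+8)/2 = 7.5.
J has value 158 mmHg → rank 7.5.

7.5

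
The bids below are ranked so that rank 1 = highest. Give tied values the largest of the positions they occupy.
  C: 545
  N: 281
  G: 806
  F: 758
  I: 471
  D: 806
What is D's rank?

2

Sorted (descending): 806, 806, 758, 545, 471, 281
The 2 values of 806 occupy positions 1–2 → each gets rank 2.
D has value 806 → rank 2.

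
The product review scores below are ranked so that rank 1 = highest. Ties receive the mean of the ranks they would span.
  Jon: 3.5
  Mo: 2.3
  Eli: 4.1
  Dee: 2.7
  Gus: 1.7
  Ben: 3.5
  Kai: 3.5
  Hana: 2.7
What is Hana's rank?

Sorted (descending): 4.1, 3.5, 3.5, 3.5, 2.7, 2.7, 2.3, 1.7
The 3 values of 3.5 occupy positions 2–4 → average rank 3.
The 2 values of 2.7 occupy positions 5–6 → average rank (5+6)/2 = 5.5.
Hana has value 2.7 → rank 5.5.

5.5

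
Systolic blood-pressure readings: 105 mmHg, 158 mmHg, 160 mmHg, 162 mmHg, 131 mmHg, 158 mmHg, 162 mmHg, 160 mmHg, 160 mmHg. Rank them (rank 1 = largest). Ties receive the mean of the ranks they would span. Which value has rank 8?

Sorted (descending): 162, 162, 160, 160, 160, 158, 158, 131, 105
The 2 values of 162 occupy positions 1–2 → average rank (1+2)/2 = 1.5.
The 3 values of 160 occupy positions 3–5 → average rank 4.
The 2 values of 158 occupy positions 6–7 → average rank (6+7)/2 = 6.5.
Rank 8 → value 131.

131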